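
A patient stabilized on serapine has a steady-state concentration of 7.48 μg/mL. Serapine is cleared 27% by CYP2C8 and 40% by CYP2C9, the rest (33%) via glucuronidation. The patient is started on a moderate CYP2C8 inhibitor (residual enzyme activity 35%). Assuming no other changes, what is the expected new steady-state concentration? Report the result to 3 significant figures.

9.07 μg/mL

The CYP2C8 pathway (27% of clearance) drops to 0.35× activity: 0.27 × 0.35 = 0.0945.
CYP2C9 (40%) and the residual 33% are unaffected.
Relative clearance = 0.0945 + 0.4 + 0.33 = 0.8245.
Steady-state concentration ∝ 1/CL, so new value = 7.48 / 0.8245 = 9.07 μg/mL.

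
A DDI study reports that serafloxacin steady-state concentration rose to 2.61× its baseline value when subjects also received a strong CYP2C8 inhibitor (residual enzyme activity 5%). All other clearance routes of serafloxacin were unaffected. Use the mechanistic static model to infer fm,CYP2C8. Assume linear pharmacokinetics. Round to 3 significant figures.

0.649

Let fm be the CYP2C8 fraction. New clearance relative to baseline = fm × 0.05 + (1 − fm).
Steady-state concentration ratio = 1 / (new CL fraction), so new CL fraction = 1 / 2.61 = 0.3831.
fm × 0.05 + 1 − fm = 0.3831  ⇒  fm × (0.05 − 1) = −0.6169  ⇒  fm = 0.649.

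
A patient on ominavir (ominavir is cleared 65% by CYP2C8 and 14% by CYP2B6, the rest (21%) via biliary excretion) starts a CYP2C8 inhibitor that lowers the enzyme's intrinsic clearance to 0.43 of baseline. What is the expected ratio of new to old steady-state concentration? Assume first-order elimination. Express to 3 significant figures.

The CYP2C8 pathway (65% of clearance) is reduced to 0.43× activity: 0.65 × 0.43 = 0.2795.
CYP2B6 (14%) and the residual 21% are unaffected.
Relative clearance = 0.2795 + 0.14 + 0.21 = 0.6295.
Steady-state concentration is inversely proportional to clearance, so the fold-change is 1 / 0.6295 = 1.59.

1.59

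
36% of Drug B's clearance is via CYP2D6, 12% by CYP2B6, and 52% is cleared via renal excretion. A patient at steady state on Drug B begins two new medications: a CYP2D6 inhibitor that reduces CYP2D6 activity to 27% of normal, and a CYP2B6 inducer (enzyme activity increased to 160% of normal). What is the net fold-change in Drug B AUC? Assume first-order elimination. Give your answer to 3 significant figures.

The CYP2D6 pathway (36% of clearance) drops to 0.27× activity: 0.36 × 0.27 = 0.0972.
The CYP2B6 pathway (12% of clearance) increases to 1.6× activity: 0.12 × 1.6 = 0.192.
Non-CYP routes (52%) are unchanged.
Relative clearance = 0.0972 + 0.192 + 0.52 = 0.8092.
Because AUC varies inversely with clearance, the combined effect is 1 / 0.8092 = 1.24.

1.24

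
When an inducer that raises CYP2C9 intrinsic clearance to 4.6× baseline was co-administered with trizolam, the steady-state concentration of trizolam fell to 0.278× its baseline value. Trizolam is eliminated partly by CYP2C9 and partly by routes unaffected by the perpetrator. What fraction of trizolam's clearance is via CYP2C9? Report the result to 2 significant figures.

CL'/CL = 1 / 0.278 = 3.597
4.6·fm + (1 − fm) = 3.597
fm = (3.597 − 1) / (4.6 − 1) = 0.72

0.72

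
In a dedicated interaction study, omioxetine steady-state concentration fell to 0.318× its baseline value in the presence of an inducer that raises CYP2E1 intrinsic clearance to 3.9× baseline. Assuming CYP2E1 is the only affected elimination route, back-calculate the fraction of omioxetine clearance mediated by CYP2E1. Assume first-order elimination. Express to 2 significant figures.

0.74

Write x for the fraction cleared via CYP2E1. The observed steady-state concentration change means clearance rose to 1/0.318 = 3.145 of baseline.
Setting x·3.9 + (1 − x) = 3.145 and solving: x = (3.145 − 1)/(3.9 − 1) = 0.74.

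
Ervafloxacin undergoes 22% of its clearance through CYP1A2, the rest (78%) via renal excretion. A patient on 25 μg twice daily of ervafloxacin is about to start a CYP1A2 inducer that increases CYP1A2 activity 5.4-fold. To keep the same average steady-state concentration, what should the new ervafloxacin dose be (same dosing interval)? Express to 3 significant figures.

The CYP1A2 pathway (22% of clearance) increases to 5.4× activity: 0.22 × 5.4 = 1.188.
The remaining 78% of clearance is unaffected.
Relative clearance = 1.188 + 0.78 = 1.968.
Exposure is unchanged when dose changes in proportion to clearance. New dose = 25 μg × 1.968 = 49.2 μg.

49.2 μg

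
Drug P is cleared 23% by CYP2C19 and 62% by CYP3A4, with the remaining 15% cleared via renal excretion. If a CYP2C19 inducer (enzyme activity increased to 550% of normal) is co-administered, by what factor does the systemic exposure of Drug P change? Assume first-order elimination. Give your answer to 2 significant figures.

CYP2C19: 0.23 × 5.5 = 1.265
CYP3A4: 0.62 (unchanged)
Other: 0.15 (unchanged)
Relative clearance = 1.265 + 0.62 + 0.15 = 2.035.
Systemic exposure ratio = CL_old/CL_new = 1 / 2.035 = 0.49.

0.49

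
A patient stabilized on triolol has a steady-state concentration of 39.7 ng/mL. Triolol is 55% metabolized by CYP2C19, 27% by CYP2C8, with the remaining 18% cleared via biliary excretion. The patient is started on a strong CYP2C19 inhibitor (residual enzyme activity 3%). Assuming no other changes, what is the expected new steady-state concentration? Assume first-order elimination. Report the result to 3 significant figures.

85.1 ng/mL

CYP2C19: 0.55 × 0.03 = 0.0165
CYP2C8: 0.27 (unchanged)
Other: 0.18 (unchanged)
CL_new/CL_old = 0.0165 + 0.27 + 0.18 = 0.4665.
New steady-state concentration = baseline ÷ relative clearance = 39.7 / 0.4665 = 85.1 ng/mL.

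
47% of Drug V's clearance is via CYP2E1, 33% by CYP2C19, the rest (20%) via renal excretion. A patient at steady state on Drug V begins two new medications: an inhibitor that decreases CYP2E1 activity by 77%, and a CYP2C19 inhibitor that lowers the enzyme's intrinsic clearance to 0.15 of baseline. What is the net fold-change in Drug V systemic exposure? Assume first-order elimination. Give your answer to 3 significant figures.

2.80

The CYP2E1 pathway (47% of clearance) falls to 0.23× activity: 0.47 × 0.23 = 0.1081.
The CYP2C19 pathway (33% of clearance) falls to 0.15× activity: 0.33 × 0.15 = 0.0495.
The remaining 20% of clearance is unaffected.
Relative clearance = 0.1081 + 0.0495 + 0.2 = 0.3576.
Net systemic exposure ratio = 1 / 0.3576 = 2.80.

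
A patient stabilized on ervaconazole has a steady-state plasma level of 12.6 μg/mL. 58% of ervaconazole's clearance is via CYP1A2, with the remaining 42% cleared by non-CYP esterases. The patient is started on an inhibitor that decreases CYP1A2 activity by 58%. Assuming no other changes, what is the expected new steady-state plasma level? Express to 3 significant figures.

19.0 μg/mL

CYP1A2: 0.58 × 0.42 = 0.2436
Other: 0.42 (unchanged)
New clearance relative to baseline: 0.2436 + 0.42 = 0.6636.
With dosing unchanged, steady-state plasma level scales as 1/CL: 12.6 / 0.6636 = 19.0 μg/mL.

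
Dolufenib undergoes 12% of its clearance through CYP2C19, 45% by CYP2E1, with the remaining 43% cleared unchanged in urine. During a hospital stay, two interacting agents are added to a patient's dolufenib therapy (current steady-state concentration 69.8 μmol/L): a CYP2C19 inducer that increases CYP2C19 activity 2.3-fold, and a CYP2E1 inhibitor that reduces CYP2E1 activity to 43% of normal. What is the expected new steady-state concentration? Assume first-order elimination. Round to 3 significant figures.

The CYP2C19 pathway (12% of clearance) increases to 2.3× activity: 0.12 × 2.3 = 0.276.
The CYP2E1 pathway (45% of clearance) falls to 0.43× activity: 0.45 × 0.43 = 0.1935.
The remaining 43% of clearance is unaffected.
CL_new/CL_old = 0.276 + 0.1935 + 0.43 = 0.8995.
New steady-state concentration = 69.8 / 0.8995 = 77.6 μmol/L (concentration scales inversely with clearance).

77.6 μmol/L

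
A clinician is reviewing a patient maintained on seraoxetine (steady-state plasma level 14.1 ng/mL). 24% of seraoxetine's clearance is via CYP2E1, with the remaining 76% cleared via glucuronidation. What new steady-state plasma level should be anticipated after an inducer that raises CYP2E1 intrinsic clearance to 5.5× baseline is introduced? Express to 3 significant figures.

6.78 ng/mL

CYP2E1: 0.24 × 5.5 = 1.32
Other: 0.76 (unchanged)
Relative clearance = 1.32 + 0.76 = 2.08.
New steady-state plasma level = baseline ÷ relative clearance = 14.1 / 2.08 = 6.78 ng/mL.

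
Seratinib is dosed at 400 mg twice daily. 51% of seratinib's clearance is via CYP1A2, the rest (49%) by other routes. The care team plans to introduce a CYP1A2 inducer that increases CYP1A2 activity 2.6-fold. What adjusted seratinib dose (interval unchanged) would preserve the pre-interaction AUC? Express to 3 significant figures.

The CYP1A2 pathway (51% of clearance) rises to 2.6× activity: 0.51 × 2.6 = 1.326.
Non-CYP routes (49%) are unchanged.
Relative clearance = 1.326 + 0.49 = 1.816.
To maintain the same steady-state level, dose must scale with clearance: new dose = 400 × 1.816 = 726 mg.

726 mg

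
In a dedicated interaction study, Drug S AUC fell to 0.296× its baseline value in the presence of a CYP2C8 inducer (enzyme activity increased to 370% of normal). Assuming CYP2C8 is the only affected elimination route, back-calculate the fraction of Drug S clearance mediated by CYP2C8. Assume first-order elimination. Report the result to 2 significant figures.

0.88

Let fm be the CYP2C8 fraction. New clearance relative to baseline = fm × 3.7 + (1 − fm).
AUC ratio = 1 / (new CL fraction), so new CL fraction = 1 / 0.296 = 3.378.
fm × 3.7 + 1 − fm = 3.378  ⇒  fm × (3.7 − 1) = 2.378  ⇒  fm = 0.88.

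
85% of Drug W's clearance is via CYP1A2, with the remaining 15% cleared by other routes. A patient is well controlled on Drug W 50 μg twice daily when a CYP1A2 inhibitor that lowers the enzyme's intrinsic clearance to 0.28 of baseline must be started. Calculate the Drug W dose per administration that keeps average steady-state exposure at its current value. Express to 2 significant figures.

The CYP1A2 pathway (85% of clearance) is reduced to 0.28× activity: 0.85 × 0.28 = 0.238.
The remaining 15% of clearance is unaffected.
CL_new/CL_old = 0.238 + 0.15 = 0.388.
Css,avg = (dose rate)/CL, so holding Css fixed requires dose ∝ CL: 50 × 0.388 = 19 μg.

19 μg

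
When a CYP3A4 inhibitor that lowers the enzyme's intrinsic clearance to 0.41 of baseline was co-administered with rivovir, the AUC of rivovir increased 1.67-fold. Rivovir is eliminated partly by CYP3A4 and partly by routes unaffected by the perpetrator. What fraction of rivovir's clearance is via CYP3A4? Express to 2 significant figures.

0.68

Call the CYP3A4 fraction fm. After the interaction, CL_new/CL_old = fm × 0.41 + (1 − fm).
AUC ratio = 1 / (new CL fraction), so new CL fraction = 1 / 1.67 = 0.5988.
fm × 0.41 + 1 − fm = 0.5988  ⇒  fm × (0.41 − 1) = −0.4012  ⇒  fm = 0.68.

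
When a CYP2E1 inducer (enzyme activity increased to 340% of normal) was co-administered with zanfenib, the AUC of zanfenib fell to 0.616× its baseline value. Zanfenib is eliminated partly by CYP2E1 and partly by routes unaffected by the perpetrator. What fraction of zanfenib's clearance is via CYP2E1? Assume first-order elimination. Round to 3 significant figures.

Let fm be the CYP2E1 fraction. New clearance relative to baseline = fm × 3.4 + (1 − fm).
AUC ratio = 1 / (new CL fraction), so new CL fraction = 1 / 0.616 = 1.623.
fm × 3.4 + 1 − fm = 1.623  ⇒  fm × (3.4 − 1) = 0.6234  ⇒  fm = 0.260.

0.260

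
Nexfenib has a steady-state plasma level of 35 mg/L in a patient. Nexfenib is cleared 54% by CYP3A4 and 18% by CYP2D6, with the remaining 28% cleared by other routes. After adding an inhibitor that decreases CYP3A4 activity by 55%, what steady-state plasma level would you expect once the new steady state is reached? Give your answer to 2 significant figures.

CYP3A4: 0.54 × 0.45 = 0.243
CYP2D6: 0.18 (unchanged)
Other: 0.28 (unchanged)
CL_new/CL_old = 0.243 + 0.18 + 0.28 = 0.703.
Steady-state plasma level ∝ 1/CL, so new value = 35 / 0.703 = 50 mg/L.

50 mg/L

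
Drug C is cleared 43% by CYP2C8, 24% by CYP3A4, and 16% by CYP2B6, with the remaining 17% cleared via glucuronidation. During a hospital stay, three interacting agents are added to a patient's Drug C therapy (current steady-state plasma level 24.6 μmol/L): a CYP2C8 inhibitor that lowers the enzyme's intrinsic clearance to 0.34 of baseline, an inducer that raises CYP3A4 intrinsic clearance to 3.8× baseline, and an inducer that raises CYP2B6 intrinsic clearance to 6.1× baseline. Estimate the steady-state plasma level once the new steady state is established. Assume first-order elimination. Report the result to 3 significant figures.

CYP2C8: 0.43 × 0.34 = 0.1462
CYP3A4: 0.24 × 3.8 = 0.912
CYP2B6: 0.16 × 6.1 = 0.976
Other: 0.17 (unchanged)
CL_new/CL_old = 0.1462 + 0.912 + 0.976 + 0.17 = 2.2042.
New steady-state plasma level = 24.6 / 2.2042 = 11.2 μmol/L (concentration scales inversely with clearance).

11.2 μmol/L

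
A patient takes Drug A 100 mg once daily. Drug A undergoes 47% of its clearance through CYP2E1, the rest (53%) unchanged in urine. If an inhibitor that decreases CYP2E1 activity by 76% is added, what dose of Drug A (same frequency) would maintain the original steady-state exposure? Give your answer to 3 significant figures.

64.3 mg

The CYP2E1 pathway (47% of clearance) is reduced to 0.24× activity: 0.47 × 0.24 = 0.1128.
Non-CYP routes (53%) are unchanged.
Relative clearance = 0.1128 + 0.53 = 0.6428.
To maintain the same steady-state level, dose must scale with clearance: new dose = 100 × 0.6428 = 64.3 mg.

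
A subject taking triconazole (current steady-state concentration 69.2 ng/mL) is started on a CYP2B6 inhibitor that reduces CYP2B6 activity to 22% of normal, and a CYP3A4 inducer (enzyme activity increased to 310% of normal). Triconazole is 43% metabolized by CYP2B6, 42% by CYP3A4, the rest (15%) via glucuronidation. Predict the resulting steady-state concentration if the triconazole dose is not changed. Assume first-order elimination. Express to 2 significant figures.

45 ng/mL

CYP2B6: 0.43 × 0.22 = 0.0946
CYP3A4: 0.42 × 3.1 = 1.302
Other: 0.15 (unchanged)
Relative clearance = 0.0946 + 1.302 + 0.15 = 1.5466.
Steady-state concentration ∝ 1/CL: new value = 69.2 / 1.5466 = 45 ng/mL.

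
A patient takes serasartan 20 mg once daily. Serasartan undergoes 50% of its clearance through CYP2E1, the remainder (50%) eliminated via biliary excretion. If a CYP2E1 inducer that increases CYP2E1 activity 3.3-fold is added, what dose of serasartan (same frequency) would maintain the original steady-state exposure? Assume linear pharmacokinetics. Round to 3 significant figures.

CYP2E1: 0.5 × 3.3 = 1.65
Other: 0.5 (unchanged)
Relative clearance = 1.65 + 0.5 = 2.15.
To maintain the same steady-state level, dose must scale with clearance: new dose = 20 × 2.15 = 43.0 mg.

43.0 mg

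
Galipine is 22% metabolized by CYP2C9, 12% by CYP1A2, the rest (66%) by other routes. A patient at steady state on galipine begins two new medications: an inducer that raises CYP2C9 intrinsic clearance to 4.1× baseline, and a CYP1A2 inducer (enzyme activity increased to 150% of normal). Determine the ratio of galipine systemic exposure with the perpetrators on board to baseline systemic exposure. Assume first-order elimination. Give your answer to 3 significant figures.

The CYP2C9 pathway (22% of clearance) rises to 4.1× activity: 0.22 × 4.1 = 0.902.
The CYP1A2 pathway (12% of clearance) rises to 1.5× activity: 0.12 × 1.5 = 0.18.
The remaining 66% of clearance is unaffected.
New clearance relative to baseline: 0.902 + 0.18 + 0.66 = 1.742.
Net systemic exposure ratio = 1 / 1.742 = 0.574.

0.574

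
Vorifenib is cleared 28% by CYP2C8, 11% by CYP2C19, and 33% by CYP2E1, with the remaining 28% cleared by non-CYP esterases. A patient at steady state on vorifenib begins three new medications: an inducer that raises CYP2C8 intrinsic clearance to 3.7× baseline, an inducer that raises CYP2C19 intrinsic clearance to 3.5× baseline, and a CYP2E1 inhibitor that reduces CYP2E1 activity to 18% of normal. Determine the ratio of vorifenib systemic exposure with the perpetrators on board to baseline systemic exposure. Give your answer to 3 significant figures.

0.568

The CYP2C8 pathway (28% of clearance) rises to 3.7× activity: 0.28 × 3.7 = 1.036.
The CYP2C19 pathway (11% of clearance) is boosted to 3.5× activity: 0.11 × 3.5 = 0.385.
The CYP2E1 pathway (33% of clearance) falls to 0.18× activity: 0.33 × 0.18 = 0.0594.
The remaining 28% of clearance is unaffected.
New clearance relative to baseline: 1.036 + 0.385 + 0.0594 + 0.28 = 1.7604.
Because systemic exposure varies inversely with clearance, the combined effect is 1 / 1.7604 = 0.568.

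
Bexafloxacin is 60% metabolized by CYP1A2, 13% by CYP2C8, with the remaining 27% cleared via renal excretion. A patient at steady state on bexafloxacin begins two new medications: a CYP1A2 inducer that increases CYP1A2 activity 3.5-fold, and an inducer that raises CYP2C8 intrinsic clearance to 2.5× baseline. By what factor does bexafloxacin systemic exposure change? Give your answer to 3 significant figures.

The CYP1A2 pathway (60% of clearance) increases to 3.5× activity: 0.6 × 3.5 = 2.1.
The CYP2C8 pathway (13% of clearance) increases to 2.5× activity: 0.13 × 2.5 = 0.325.
Non-CYP routes (27%) are unchanged.
New clearance relative to baseline: 2.1 + 0.325 + 0.27 = 2.695.
Net systemic exposure ratio = 1 / 2.695 = 0.371.

0.371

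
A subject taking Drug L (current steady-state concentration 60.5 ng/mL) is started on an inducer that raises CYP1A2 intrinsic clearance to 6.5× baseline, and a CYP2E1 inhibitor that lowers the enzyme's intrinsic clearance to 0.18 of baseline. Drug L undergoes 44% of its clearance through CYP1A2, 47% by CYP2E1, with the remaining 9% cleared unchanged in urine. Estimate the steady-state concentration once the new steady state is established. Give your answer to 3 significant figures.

19.9 ng/mL

The CYP1A2 pathway (44% of clearance) increases to 6.5× activity: 0.44 × 6.5 = 2.86.
The CYP2E1 pathway (47% of clearance) drops to 0.18× activity: 0.47 × 0.18 = 0.0846.
Non-CYP routes (9%) are unchanged.
New clearance relative to baseline: 2.86 + 0.0846 + 0.09 = 3.0346.
Steady-state concentration ∝ 1/CL: new value = 60.5 / 3.0346 = 19.9 ng/mL.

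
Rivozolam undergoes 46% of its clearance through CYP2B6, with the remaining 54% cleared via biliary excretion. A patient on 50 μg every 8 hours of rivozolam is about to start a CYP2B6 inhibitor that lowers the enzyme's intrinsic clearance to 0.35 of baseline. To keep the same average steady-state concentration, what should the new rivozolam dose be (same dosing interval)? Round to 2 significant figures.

35 μg

The CYP2B6 pathway (46% of clearance) drops to 0.35× activity: 0.46 × 0.35 = 0.161.
The remaining 54% of clearance is unaffected.
Relative clearance = 0.161 + 0.54 = 0.701.
To maintain the same steady-state level, dose must scale with clearance: new dose = 50 × 0.701 = 35 μg.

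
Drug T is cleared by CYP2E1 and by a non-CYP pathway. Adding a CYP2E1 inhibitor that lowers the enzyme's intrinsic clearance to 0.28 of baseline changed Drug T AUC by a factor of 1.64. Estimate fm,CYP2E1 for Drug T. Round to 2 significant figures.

0.54

Let x = fm,CYP2E1. Because AUC ∝ 1/CL, relative clearance fell to 1/1.64 = 0.6098.
Only the CYP2E1 route changed, so 0.6098 = x·0.28 + (1 − x), giving x = 0.54.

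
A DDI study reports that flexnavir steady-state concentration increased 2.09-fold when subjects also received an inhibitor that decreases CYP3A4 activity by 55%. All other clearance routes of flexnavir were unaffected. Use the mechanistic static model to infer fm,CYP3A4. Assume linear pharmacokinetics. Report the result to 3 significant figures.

Let fm be the CYP3A4 fraction. New clearance relative to baseline = fm × 0.45 + (1 − fm).
Steady-state concentration ratio = 1 / (new CL fraction), so new CL fraction = 1 / 2.09 = 0.4785.
fm × 0.45 + 1 − fm = 0.4785  ⇒  fm × (0.45 − 1) = −0.5215  ⇒  fm = 0.948.

0.948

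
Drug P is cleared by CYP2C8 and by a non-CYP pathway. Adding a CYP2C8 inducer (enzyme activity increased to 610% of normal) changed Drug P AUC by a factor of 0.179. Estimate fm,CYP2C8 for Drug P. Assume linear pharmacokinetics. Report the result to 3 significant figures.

CL'/CL = 1 / 0.179 = 5.587
6.1·fm + (1 − fm) = 5.587
fm = (5.587 − 1) / (6.1 − 1) = 0.899

0.899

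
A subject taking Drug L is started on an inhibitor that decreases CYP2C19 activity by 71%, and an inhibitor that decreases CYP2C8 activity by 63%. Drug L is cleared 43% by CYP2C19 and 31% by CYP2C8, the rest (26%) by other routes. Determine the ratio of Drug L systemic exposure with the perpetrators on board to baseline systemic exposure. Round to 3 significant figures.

CYP2C19: 0.43 × 0.29 = 0.1247
CYP2C8: 0.31 × 0.37 = 0.1147
Other: 0.26 (unchanged)
New clearance relative to baseline: 0.1247 + 0.1147 + 0.26 = 0.4994.
Because systemic exposure varies inversely with clearance, the combined effect is 1 / 0.4994 = 2.00.

2.00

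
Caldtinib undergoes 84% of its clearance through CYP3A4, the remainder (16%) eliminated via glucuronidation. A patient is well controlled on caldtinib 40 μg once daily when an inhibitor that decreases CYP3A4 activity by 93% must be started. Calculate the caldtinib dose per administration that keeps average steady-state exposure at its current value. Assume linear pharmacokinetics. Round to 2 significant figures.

8.8 μg

The CYP3A4 pathway (84% of clearance) is reduced to 0.07× activity: 0.84 × 0.07 = 0.0588.
Non-CYP routes (16%) are unchanged.
New clearance relative to baseline: 0.0588 + 0.16 = 0.2188.
Css,avg = (dose rate)/CL, so holding Css fixed requires dose ∝ CL: 40 × 0.2188 = 8.8 μg.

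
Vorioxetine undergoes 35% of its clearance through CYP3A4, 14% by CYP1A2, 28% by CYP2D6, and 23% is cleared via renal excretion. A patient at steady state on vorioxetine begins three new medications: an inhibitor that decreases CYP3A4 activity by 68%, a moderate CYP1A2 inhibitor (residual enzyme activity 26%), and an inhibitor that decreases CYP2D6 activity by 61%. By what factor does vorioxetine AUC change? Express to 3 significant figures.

The CYP3A4 pathway (35% of clearance) falls to 0.32× activity: 0.35 × 0.32 = 0.112.
The CYP1A2 pathway (14% of clearance) falls to 0.26× activity: 0.14 × 0.26 = 0.0364.
The CYP2D6 pathway (28% of clearance) is reduced to 0.39× activity: 0.28 × 0.39 = 0.1092.
Non-CYP routes (23%) are unchanged.
New clearance relative to baseline: 0.112 + 0.0364 + 0.1092 + 0.23 = 0.4876.
AUC ∝ 1/CL: fold-change = 1 / 0.4876 = 2.05.

2.05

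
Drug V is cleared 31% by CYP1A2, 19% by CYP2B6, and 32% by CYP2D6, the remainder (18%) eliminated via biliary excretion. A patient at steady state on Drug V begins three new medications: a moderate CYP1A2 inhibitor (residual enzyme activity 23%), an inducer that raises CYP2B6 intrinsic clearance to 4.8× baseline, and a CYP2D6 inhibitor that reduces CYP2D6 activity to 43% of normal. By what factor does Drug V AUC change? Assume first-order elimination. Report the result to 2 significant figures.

CYP1A2: 0.31 × 0.23 = 0.0713
CYP2B6: 0.19 × 4.8 = 0.912
CYP2D6: 0.32 × 0.43 = 0.1376
Other: 0.18 (unchanged)
Relative clearance = 0.0713 + 0.912 + 0.1376 + 0.18 = 1.3009.
Net AUC ratio = 1 / 1.3009 = 0.77.

0.77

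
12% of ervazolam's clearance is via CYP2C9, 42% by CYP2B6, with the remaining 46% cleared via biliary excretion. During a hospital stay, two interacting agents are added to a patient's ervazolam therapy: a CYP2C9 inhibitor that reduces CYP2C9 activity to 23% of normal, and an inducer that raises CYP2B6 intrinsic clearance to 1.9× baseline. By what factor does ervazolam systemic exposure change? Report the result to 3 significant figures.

0.778

The CYP2C9 pathway (12% of clearance) drops to 0.23× activity: 0.12 × 0.23 = 0.0276.
The CYP2B6 pathway (42% of clearance) is boosted to 1.9× activity: 0.42 × 1.9 = 0.798.
Non-CYP routes (46%) are unchanged.
CL_new/CL_old = 0.0276 + 0.798 + 0.46 = 1.2856.
Systemic exposure ∝ 1/CL: fold-change = 1 / 1.2856 = 0.778.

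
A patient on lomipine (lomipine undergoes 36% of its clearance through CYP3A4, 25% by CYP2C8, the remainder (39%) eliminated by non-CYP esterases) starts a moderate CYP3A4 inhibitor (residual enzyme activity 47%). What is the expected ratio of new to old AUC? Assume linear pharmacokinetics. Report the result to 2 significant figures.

1.2

The CYP3A4 pathway (36% of clearance) is reduced to 0.47× activity: 0.36 × 0.47 = 0.1692.
CYP2C8 (25%) and the residual 39% are unaffected.
CL_new/CL_old = 0.1692 + 0.25 + 0.39 = 0.8092.
Since AUC ∝ 1/CL, the ratio is 1 / 0.8092 = 1.2.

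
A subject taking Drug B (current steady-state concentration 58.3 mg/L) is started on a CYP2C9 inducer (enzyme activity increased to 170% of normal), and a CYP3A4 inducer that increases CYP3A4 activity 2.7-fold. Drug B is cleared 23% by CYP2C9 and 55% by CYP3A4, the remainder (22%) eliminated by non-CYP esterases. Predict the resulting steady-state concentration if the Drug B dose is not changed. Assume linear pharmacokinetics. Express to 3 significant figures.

CYP2C9: 0.23 × 1.7 = 0.391
CYP3A4: 0.55 × 2.7 = 1.485
Other: 0.22 (unchanged)
CL_new/CL_old = 0.391 + 1.485 + 0.22 = 2.096.
Dividing the baseline by the relative clearance: 58.3 / 2.096 = 27.8 mg/L.

27.8 mg/L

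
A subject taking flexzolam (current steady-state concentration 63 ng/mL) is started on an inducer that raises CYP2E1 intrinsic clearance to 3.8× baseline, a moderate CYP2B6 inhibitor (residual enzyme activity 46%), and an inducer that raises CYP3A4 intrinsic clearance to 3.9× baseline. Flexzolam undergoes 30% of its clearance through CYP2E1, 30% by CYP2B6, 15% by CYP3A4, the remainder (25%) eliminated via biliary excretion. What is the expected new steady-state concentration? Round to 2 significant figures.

30 ng/mL

CYP2E1: 0.3 × 3.8 = 1.14
CYP2B6: 0.3 × 0.46 = 0.138
CYP3A4: 0.15 × 3.9 = 0.585
Other: 0.25 (unchanged)
Relative clearance = 1.14 + 0.138 + 0.585 + 0.25 = 2.113.
Dividing the baseline by the relative clearance: 63 / 2.113 = 30 ng/mL.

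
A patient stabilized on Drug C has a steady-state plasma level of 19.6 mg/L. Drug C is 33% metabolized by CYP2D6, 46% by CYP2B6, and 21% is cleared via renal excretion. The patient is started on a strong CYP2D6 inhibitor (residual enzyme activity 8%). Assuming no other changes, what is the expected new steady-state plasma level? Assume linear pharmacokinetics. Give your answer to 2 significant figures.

28 mg/L

The CYP2D6 pathway (33% of clearance) falls to 0.08× activity: 0.33 × 0.08 = 0.0264.
CYP2B6 (46%) and the residual 21% are unaffected.
Relative clearance = 0.0264 + 0.46 + 0.21 = 0.6964.
New steady-state plasma level = baseline ÷ relative clearance = 19.6 / 0.6964 = 28 mg/L.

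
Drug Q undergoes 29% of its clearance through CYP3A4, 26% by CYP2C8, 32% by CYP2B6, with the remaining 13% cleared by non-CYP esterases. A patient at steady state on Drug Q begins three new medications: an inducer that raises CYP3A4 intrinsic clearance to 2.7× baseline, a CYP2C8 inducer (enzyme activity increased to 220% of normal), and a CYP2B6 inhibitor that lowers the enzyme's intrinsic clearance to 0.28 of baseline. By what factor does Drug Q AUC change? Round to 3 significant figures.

The CYP3A4 pathway (29% of clearance) rises to 2.7× activity: 0.29 × 2.7 = 0.783.
The CYP2C8 pathway (26% of clearance) is boosted to 2.2× activity: 0.26 × 2.2 = 0.572.
The CYP2B6 pathway (32% of clearance) falls to 0.28× activity: 0.32 × 0.28 = 0.0896.
Non-CYP routes (13%) are unchanged.
New clearance relative to baseline: 0.783 + 0.572 + 0.0896 + 0.13 = 1.5746.
Because AUC varies inversely with clearance, the combined effect is 1 / 1.5746 = 0.635.

0.635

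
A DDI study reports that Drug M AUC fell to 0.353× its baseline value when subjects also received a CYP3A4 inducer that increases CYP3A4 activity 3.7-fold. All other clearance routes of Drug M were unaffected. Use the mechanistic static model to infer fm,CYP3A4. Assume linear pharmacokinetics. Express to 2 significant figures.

0.68

Let fm be the CYP3A4 fraction. New clearance relative to baseline = fm × 3.7 + (1 − fm).
AUC ratio = 1 / (new CL fraction), so new CL fraction = 1 / 0.353 = 2.833.
fm × 3.7 + 1 − fm = 2.833  ⇒  fm × (3.7 − 1) = 1.833  ⇒  fm = 0.68.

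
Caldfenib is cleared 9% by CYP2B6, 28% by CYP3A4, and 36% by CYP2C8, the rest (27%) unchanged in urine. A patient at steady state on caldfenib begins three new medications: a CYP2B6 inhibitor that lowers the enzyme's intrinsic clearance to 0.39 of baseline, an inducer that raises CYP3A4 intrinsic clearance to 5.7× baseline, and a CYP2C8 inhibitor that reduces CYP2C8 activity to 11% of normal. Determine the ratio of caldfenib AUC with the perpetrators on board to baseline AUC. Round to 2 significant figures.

The CYP2B6 pathway (9% of clearance) falls to 0.39× activity: 0.09 × 0.39 = 0.0351.
The CYP3A4 pathway (28% of clearance) rises to 5.7× activity: 0.28 × 5.7 = 1.596.
The CYP2C8 pathway (36% of clearance) is reduced to 0.11× activity: 0.36 × 0.11 = 0.0396.
The remaining 27% of clearance is unaffected.
New clearance relative to baseline: 0.0351 + 1.596 + 0.0396 + 0.27 = 1.9407.
Because AUC varies inversely with clearance, the combined effect is 1 / 1.9407 = 0.52.

0.52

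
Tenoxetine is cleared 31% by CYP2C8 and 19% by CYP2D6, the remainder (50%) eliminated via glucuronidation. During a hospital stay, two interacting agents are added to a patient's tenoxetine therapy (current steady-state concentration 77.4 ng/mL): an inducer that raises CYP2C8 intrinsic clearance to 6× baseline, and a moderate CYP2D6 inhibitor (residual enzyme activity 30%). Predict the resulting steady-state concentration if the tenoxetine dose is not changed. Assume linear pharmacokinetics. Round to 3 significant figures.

The CYP2C8 pathway (31% of clearance) increases to 6× activity: 0.31 × 6 = 1.86.
The CYP2D6 pathway (19% of clearance) drops to 0.3× activity: 0.19 × 0.3 = 0.057.
The remaining 50% of clearance is unaffected.
New clearance relative to baseline: 1.86 + 0.057 + 0.5 = 2.417.
New steady-state concentration = 77.4 / 2.417 = 32.0 ng/mL (concentration scales inversely with clearance).

32.0 ng/mL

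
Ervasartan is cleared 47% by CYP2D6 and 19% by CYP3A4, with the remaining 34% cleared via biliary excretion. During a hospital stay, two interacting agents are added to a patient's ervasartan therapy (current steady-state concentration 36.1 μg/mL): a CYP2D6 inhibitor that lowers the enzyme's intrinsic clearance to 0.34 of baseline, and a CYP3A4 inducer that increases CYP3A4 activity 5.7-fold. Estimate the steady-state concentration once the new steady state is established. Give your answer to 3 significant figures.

CYP2D6: 0.47 × 0.34 = 0.1598
CYP3A4: 0.19 × 5.7 = 1.083
Other: 0.34 (unchanged)
CL_new/CL_old = 0.1598 + 1.083 + 0.34 = 1.5828.
New steady-state concentration = 36.1 / 1.5828 = 22.8 μg/mL (concentration scales inversely with clearance).

22.8 μg/mL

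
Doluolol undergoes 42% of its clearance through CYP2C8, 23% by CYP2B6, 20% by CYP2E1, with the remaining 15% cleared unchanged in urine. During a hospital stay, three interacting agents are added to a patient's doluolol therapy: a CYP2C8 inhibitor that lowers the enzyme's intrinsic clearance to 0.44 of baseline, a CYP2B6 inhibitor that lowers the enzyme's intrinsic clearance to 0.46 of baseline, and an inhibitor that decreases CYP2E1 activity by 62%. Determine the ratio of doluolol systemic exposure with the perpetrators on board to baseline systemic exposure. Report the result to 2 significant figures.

1.9

The CYP2C8 pathway (42% of clearance) falls to 0.44× activity: 0.42 × 0.44 = 0.1848.
The CYP2B6 pathway (23% of clearance) drops to 0.46× activity: 0.23 × 0.46 = 0.1058.
The CYP2E1 pathway (20% of clearance) drops to 0.38× activity: 0.2 × 0.38 = 0.076.
The remaining 15% of clearance is unaffected.
New clearance relative to baseline: 0.1848 + 0.1058 + 0.076 + 0.15 = 0.5166.
Systemic exposure ∝ 1/CL: fold-change = 1 / 0.5166 = 1.9.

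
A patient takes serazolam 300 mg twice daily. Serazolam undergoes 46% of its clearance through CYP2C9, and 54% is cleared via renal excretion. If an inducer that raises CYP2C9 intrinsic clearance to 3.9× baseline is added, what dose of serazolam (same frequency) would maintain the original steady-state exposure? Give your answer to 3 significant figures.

700 mg

The CYP2C9 pathway (46% of clearance) rises to 3.9× activity: 0.46 × 3.9 = 1.794.
The remaining 54% of clearance is unaffected.
Relative clearance = 1.794 + 0.54 = 2.334.
Css,avg = (dose rate)/CL, so holding Css fixed requires dose ∝ CL: 300 × 2.334 = 700 mg.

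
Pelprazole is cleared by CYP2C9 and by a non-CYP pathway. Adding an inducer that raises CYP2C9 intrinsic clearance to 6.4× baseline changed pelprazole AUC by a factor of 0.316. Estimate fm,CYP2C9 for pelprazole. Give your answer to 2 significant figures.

0.40

Let fm be the CYP2C9 fraction. New clearance relative to baseline = fm × 6.4 + (1 − fm).
AUC ratio = 1 / (new CL fraction), so new CL fraction = 1 / 0.316 = 3.165.
fm × 6.4 + 1 − fm = 3.165  ⇒  fm × (6.4 − 1) = 2.165  ⇒  fm = 0.40.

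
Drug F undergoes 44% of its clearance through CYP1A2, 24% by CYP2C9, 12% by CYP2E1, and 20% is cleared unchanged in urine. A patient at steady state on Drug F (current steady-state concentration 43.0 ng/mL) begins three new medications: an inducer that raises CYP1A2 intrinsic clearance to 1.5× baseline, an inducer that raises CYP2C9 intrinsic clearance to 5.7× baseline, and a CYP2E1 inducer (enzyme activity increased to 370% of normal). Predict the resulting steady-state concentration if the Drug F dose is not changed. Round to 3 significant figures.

CYP1A2: 0.44 × 1.5 = 0.66
CYP2C9: 0.24 × 5.7 = 1.368
CYP2E1: 0.12 × 3.7 = 0.444
Other: 0.2 (unchanged)
Relative clearance = 0.66 + 1.368 + 0.444 + 0.2 = 2.672.
Dividing the baseline by the relative clearance: 43.0 / 2.672 = 16.1 ng/mL.

16.1 ng/mL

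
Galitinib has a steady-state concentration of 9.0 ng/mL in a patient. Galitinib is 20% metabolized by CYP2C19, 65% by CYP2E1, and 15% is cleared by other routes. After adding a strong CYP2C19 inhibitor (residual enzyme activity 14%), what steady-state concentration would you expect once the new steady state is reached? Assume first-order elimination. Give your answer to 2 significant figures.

CYP2C19: 0.2 × 0.14 = 0.028
CYP2E1: 0.65 (unchanged)
Other: 0.15 (unchanged)
CL_new/CL_old = 0.028 + 0.65 + 0.15 = 0.828.
With dosing unchanged, steady-state concentration scales as 1/CL: 9.0 / 0.828 = 11 ng/mL.

11 ng/mL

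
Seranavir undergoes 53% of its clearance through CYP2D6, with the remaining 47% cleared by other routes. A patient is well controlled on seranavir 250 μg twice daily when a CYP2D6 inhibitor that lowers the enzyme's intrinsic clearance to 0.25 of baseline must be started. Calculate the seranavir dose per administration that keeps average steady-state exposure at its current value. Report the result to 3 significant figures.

151 μg

CYP2D6: 0.53 × 0.25 = 0.1325
Other: 0.47 (unchanged)
New clearance relative to baseline: 0.1325 + 0.47 = 0.6025.
Css,avg = (dose rate)/CL, so holding Css fixed requires dose ∝ CL: 250 × 0.6025 = 151 μg.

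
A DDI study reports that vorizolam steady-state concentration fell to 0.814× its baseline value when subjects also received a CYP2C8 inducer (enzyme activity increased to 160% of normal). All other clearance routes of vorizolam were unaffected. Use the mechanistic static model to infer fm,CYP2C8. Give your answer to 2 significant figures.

CL'/CL = 1 / 0.814 = 1.229
1.6·fm + (1 − fm) = 1.229
fm = (1.229 − 1) / (1.6 − 1) = 0.38

0.38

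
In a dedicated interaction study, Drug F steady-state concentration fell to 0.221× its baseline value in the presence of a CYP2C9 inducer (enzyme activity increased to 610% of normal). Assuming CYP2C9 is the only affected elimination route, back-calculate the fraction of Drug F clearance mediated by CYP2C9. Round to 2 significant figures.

0.69

CL'/CL = 1 / 0.221 = 4.525
6.1·fm + (1 − fm) = 4.525
fm = (4.525 − 1) / (6.1 − 1) = 0.69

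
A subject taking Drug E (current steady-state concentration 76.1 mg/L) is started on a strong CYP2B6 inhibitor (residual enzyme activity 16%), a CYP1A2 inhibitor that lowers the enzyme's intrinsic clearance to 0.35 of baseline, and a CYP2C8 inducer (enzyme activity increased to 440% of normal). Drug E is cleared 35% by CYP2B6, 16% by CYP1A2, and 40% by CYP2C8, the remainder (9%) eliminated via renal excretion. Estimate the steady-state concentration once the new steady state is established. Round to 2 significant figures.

39 mg/L

The CYP2B6 pathway (35% of clearance) falls to 0.16× activity: 0.35 × 0.16 = 0.056.
The CYP1A2 pathway (16% of clearance) falls to 0.35× activity: 0.16 × 0.35 = 0.056.
The CYP2C8 pathway (40% of clearance) is boosted to 4.4× activity: 0.4 × 4.4 = 1.76.
Non-CYP routes (9%) are unchanged.
Relative clearance = 0.056 + 0.056 + 1.76 + 0.09 = 1.962.
Dividing the baseline by the relative clearance: 76.1 / 1.962 = 39 mg/L.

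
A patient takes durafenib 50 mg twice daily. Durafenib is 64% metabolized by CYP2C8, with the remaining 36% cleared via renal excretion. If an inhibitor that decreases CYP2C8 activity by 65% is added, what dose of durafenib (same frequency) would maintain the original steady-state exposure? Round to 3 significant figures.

CYP2C8: 0.64 × 0.35 = 0.224
Other: 0.36 (unchanged)
Relative clearance = 0.224 + 0.36 = 0.584.
To maintain the same steady-state level, dose must scale with clearance: new dose = 50 × 0.584 = 29.2 mg.

29.2 mg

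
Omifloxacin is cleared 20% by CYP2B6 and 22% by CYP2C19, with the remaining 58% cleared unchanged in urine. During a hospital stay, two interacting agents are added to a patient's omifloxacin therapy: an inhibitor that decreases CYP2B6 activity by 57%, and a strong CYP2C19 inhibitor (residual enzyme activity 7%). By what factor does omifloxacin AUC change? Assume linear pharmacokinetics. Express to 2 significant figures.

1.5

The CYP2B6 pathway (20% of clearance) is reduced to 0.43× activity: 0.2 × 0.43 = 0.086.
The CYP2C19 pathway (22% of clearance) is reduced to 0.07× activity: 0.22 × 0.07 = 0.0154.
Non-CYP routes (58%) are unchanged.
New clearance relative to baseline: 0.086 + 0.0154 + 0.58 = 0.6814.
Net AUC ratio = 1 / 0.6814 = 1.5.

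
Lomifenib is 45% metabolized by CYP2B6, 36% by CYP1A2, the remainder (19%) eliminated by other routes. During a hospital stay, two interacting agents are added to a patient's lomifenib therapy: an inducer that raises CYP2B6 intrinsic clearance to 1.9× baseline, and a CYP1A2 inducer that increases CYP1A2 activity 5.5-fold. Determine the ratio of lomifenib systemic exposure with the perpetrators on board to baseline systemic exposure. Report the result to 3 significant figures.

CYP2B6: 0.45 × 1.9 = 0.855
CYP1A2: 0.36 × 5.5 = 1.98
Other: 0.19 (unchanged)
New clearance relative to baseline: 0.855 + 1.98 + 0.19 = 3.025.
Systemic exposure ∝ 1/CL: fold-change = 1 / 3.025 = 0.331.

0.331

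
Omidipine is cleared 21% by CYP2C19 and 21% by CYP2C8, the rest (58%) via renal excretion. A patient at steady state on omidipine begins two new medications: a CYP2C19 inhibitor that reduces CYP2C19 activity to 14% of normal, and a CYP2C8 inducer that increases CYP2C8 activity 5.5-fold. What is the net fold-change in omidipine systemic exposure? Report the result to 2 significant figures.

0.57

The CYP2C19 pathway (21% of clearance) is reduced to 0.14× activity: 0.21 × 0.14 = 0.0294.
The CYP2C8 pathway (21% of clearance) rises to 5.5× activity: 0.21 × 5.5 = 1.155.
The remaining 58% of clearance is unaffected.
CL_new/CL_old = 0.0294 + 1.155 + 0.58 = 1.7644.
Because systemic exposure varies inversely with clearance, the combined effect is 1 / 1.7644 = 0.57.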